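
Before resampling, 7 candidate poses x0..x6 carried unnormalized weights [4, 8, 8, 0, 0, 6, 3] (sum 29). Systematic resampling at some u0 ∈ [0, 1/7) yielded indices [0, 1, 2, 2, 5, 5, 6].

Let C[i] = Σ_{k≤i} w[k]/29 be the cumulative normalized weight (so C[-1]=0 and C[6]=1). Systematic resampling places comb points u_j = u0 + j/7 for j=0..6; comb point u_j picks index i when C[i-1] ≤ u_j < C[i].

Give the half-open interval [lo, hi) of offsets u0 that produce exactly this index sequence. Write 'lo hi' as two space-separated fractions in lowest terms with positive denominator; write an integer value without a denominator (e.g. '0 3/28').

26/203 4/29

C = [4/29, 12/29, 20/29, 20/29, 20/29, 26/29, 1]
j=0 picked index 0: u0 ∈ [0, 4/29)
j=1 picked index 1: u0 ∈ [-1/203, 55/203)
j=2 picked index 2: u0 ∈ [26/203, 82/203)
j=3 picked index 2: u0 ∈ [-3/203, 53/203)
j=4 picked index 5: u0 ∈ [24/203, 66/203)
j=5 picked index 5: u0 ∈ [-5/203, 37/203)
j=6 picked index 6: u0 ∈ [8/203, 1/7)
intersection: [26/203, 4/29)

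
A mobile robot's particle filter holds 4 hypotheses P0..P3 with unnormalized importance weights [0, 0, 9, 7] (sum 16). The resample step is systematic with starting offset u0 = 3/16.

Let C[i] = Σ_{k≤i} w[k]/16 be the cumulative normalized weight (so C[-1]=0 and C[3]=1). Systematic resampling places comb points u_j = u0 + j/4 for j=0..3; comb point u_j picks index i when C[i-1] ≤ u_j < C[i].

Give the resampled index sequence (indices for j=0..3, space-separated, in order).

2 2 3 3

C = [0, 0, 9/16, 1]
j=0: u_0=3/16 ∈ [0, 9/16) → index 2
j=1: u_1=7/16 ∈ [0, 9/16) → index 2
j=2: u_2=11/16 ∈ [9/16, 1) → index 3
j=3: u_3=15/16 ∈ [9/16, 1) → index 3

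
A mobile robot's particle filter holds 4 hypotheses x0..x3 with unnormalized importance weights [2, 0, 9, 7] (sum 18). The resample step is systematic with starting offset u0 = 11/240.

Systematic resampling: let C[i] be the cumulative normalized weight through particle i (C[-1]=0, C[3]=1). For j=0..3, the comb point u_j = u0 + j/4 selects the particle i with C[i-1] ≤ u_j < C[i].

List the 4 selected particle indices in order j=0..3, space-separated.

C = [1/9, 1/9, 11/18, 1]
j=0: u_0=11/240 ∈ [0, 1/9) → index 0
j=1: u_1=71/240 ∈ [1/9, 11/18) → index 2
j=2: u_2=131/240 ∈ [1/9, 11/18) → index 2
j=3: u_3=191/240 ∈ [11/18, 1) → index 3

0 2 2 3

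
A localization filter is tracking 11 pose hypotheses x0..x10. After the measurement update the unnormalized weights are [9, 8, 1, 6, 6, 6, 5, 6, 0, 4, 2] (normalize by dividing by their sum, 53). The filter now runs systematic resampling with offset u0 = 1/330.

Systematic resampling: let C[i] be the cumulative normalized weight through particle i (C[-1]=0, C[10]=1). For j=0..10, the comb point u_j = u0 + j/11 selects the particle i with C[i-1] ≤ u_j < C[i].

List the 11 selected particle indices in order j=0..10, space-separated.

C = [9/53, 17/53, 18/53, 24/53, 30/53, 36/53, 41/53, 47/53, 47/53, 51/53, 1]
j=0: u_0=1/330 ∈ [0, 9/53) → index 0
j=1: u_1=31/330 ∈ [0, 9/53) → index 0
j=2: u_2=61/330 ∈ [9/53, 17/53) → index 1
j=3: u_3=91/330 ∈ [9/53, 17/53) → index 1
j=4: u_4=11/30 ∈ [18/53, 24/53) → index 3
j=5: u_5=151/330 ∈ [24/53, 30/53) → index 4
j=6: u_6=181/330 ∈ [24/53, 30/53) → index 4
j=7: u_7=211/330 ∈ [30/53, 36/53) → index 5
j=8: u_8=241/330 ∈ [36/53, 41/53) → index 6
j=9: u_9=271/330 ∈ [41/53, 47/53) → index 7
j=10: u_10=301/330 ∈ [47/53, 51/53) → index 9

0 0 1 1 3 4 4 5 6 7 9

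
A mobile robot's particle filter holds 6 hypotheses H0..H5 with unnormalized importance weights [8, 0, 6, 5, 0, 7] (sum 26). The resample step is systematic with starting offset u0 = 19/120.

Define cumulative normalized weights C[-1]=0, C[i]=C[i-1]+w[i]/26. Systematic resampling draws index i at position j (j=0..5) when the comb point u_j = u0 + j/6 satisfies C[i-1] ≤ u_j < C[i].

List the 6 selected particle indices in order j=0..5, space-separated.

0 2 2 3 5 5

C = [4/13, 4/13, 7/13, 19/26, 19/26, 1]
j=0: u_0=19/120 ∈ [0, 4/13) → index 0
j=1: u_1=13/40 ∈ [4/13, 7/13) → index 2
j=2: u_2=59/120 ∈ [4/13, 7/13) → index 2
j=3: u_3=79/120 ∈ [7/13, 19/26) → index 3
j=4: u_4=33/40 ∈ [19/26, 1) → index 5
j=5: u_5=119/120 ∈ [19/26, 1) → index 5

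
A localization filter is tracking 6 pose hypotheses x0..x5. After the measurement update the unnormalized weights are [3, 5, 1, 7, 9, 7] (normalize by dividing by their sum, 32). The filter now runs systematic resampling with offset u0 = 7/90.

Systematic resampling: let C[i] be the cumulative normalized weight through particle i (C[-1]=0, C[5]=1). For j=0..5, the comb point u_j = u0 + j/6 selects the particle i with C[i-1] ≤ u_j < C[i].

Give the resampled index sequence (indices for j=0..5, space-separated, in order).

0 1 3 4 4 5

C = [3/32, 1/4, 9/32, 1/2, 25/32, 1]
j=0: u_0=7/90 ∈ [0, 3/32) → index 0
j=1: u_1=11/45 ∈ [3/32, 1/4) → index 1
j=2: u_2=37/90 ∈ [9/32, 1/2) → index 3
j=3: u_3=26/45 ∈ [1/2, 25/32) → index 4
j=4: u_4=67/90 ∈ [1/2, 25/32) → index 4
j=5: u_5=41/45 ∈ [25/32, 1) → index 5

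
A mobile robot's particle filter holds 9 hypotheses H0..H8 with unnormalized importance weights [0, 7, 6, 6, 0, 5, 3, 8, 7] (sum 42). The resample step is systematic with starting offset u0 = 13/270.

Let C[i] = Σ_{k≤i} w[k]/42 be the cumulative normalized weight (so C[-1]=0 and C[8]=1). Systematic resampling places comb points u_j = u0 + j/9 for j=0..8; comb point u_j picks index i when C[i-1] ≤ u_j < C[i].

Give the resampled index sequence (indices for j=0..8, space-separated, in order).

C = [0, 1/6, 13/42, 19/42, 19/42, 4/7, 9/14, 5/6, 1]
j=0: u_0=13/270 ∈ [0, 1/6) → index 1
j=1: u_1=43/270 ∈ [0, 1/6) → index 1
j=2: u_2=73/270 ∈ [1/6, 13/42) → index 2
j=3: u_3=103/270 ∈ [13/42, 19/42) → index 3
j=4: u_4=133/270 ∈ [19/42, 4/7) → index 5
j=5: u_5=163/270 ∈ [4/7, 9/14) → index 6
j=6: u_6=193/270 ∈ [9/14, 5/6) → index 7
j=7: u_7=223/270 ∈ [9/14, 5/6) → index 7
j=8: u_8=253/270 ∈ [5/6, 1) → index 8

1 1 2 3 5 6 7 7 8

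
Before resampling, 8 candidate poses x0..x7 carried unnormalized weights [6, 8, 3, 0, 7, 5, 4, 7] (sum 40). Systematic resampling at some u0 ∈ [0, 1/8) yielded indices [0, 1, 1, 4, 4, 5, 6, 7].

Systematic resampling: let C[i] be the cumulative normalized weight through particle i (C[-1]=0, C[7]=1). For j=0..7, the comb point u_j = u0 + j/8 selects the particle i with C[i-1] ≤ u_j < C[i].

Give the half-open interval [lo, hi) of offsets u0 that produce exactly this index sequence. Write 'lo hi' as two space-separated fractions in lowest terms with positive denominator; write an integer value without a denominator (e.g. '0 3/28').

C = [3/20, 7/20, 17/40, 17/40, 3/5, 29/40, 33/40, 1]
j=0 picked index 0: u0 ∈ [0, 3/20)
j=1 picked index 1: u0 ∈ [1/40, 9/40)
j=2 picked index 1: u0 ∈ [-1/10, 1/10)
j=3 picked index 4: u0 ∈ [1/20, 9/40)
j=4 picked index 4: u0 ∈ [-3/40, 1/10)
j=5 picked index 5: u0 ∈ [-1/40, 1/10)
j=6 picked index 6: u0 ∈ [-1/40, 3/40)
j=7 picked index 7: u0 ∈ [-1/20, 1/8)
intersection: [1/20, 3/40)

1/20 3/40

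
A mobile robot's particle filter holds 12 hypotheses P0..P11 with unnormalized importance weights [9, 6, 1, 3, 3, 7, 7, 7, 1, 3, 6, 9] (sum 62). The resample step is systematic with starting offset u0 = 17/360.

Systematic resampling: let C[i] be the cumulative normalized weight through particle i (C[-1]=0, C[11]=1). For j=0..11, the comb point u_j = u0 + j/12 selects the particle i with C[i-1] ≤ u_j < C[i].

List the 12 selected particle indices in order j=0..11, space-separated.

C = [9/62, 15/62, 8/31, 19/62, 11/31, 29/62, 18/31, 43/62, 22/31, 47/62, 53/62, 1]
j=0: u_0=17/360 ∈ [0, 9/62) → index 0
j=1: u_1=47/360 ∈ [0, 9/62) → index 0
j=2: u_2=77/360 ∈ [9/62, 15/62) → index 1
j=3: u_3=107/360 ∈ [8/31, 19/62) → index 3
j=4: u_4=137/360 ∈ [11/31, 29/62) → index 5
j=5: u_5=167/360 ∈ [11/31, 29/62) → index 5
j=6: u_6=197/360 ∈ [29/62, 18/31) → index 6
j=7: u_7=227/360 ∈ [18/31, 43/62) → index 7
j=8: u_8=257/360 ∈ [22/31, 47/62) → index 9
j=9: u_9=287/360 ∈ [47/62, 53/62) → index 10
j=10: u_10=317/360 ∈ [53/62, 1) → index 11
j=11: u_11=347/360 ∈ [53/62, 1) → index 11

0 0 1 3 5 5 6 7 9 10 11 11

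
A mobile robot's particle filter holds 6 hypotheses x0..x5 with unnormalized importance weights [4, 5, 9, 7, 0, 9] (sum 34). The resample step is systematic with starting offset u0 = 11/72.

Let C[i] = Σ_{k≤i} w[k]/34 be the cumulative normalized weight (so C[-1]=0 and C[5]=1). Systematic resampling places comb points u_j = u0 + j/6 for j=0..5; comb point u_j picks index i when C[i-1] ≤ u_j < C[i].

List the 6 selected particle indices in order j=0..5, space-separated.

C = [2/17, 9/34, 9/17, 25/34, 25/34, 1]
j=0: u_0=11/72 ∈ [2/17, 9/34) → index 1
j=1: u_1=23/72 ∈ [9/34, 9/17) → index 2
j=2: u_2=35/72 ∈ [9/34, 9/17) → index 2
j=3: u_3=47/72 ∈ [9/17, 25/34) → index 3
j=4: u_4=59/72 ∈ [25/34, 1) → index 5
j=5: u_5=71/72 ∈ [25/34, 1) → index 5

1 2 2 3 5 5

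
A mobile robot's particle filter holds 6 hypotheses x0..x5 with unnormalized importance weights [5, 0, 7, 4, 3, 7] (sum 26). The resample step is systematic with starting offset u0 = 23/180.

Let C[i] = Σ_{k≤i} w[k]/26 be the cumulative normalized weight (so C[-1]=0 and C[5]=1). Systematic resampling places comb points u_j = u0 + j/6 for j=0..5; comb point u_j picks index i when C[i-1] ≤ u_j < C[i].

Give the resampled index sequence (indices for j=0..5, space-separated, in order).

0 2 2 4 5 5

C = [5/26, 5/26, 6/13, 8/13, 19/26, 1]
j=0: u_0=23/180 ∈ [0, 5/26) → index 0
j=1: u_1=53/180 ∈ [5/26, 6/13) → index 2
j=2: u_2=83/180 ∈ [5/26, 6/13) → index 2
j=3: u_3=113/180 ∈ [8/13, 19/26) → index 4
j=4: u_4=143/180 ∈ [19/26, 1) → index 5
j=5: u_5=173/180 ∈ [19/26, 1) → index 5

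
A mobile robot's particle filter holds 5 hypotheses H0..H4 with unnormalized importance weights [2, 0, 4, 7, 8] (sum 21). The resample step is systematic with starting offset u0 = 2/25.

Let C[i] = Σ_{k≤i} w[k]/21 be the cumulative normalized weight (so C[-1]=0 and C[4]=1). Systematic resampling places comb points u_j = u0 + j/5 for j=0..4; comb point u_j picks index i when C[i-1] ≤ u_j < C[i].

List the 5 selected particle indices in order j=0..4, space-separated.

C = [2/21, 2/21, 2/7, 13/21, 1]
j=0: u_0=2/25 ∈ [0, 2/21) → index 0
j=1: u_1=7/25 ∈ [2/21, 2/7) → index 2
j=2: u_2=12/25 ∈ [2/7, 13/21) → index 3
j=3: u_3=17/25 ∈ [13/21, 1) → index 4
j=4: u_4=22/25 ∈ [13/21, 1) → index 4

0 2 3 4 4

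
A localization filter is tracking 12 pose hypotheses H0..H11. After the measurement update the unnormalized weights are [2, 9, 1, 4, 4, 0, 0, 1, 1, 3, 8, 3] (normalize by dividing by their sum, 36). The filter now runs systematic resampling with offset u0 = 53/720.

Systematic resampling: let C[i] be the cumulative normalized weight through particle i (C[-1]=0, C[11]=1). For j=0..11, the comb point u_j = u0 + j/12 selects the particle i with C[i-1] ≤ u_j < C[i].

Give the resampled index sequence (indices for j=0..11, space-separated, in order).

1 1 1 2 3 4 7 9 10 10 10 11

C = [1/18, 11/36, 1/3, 4/9, 5/9, 5/9, 5/9, 7/12, 11/18, 25/36, 11/12, 1]
j=0: u_0=53/720 ∈ [1/18, 11/36) → index 1
j=1: u_1=113/720 ∈ [1/18, 11/36) → index 1
j=2: u_2=173/720 ∈ [1/18, 11/36) → index 1
j=3: u_3=233/720 ∈ [11/36, 1/3) → index 2
j=4: u_4=293/720 ∈ [1/3, 4/9) → index 3
j=5: u_5=353/720 ∈ [4/9, 5/9) → index 4
j=6: u_6=413/720 ∈ [5/9, 7/12) → index 7
j=7: u_7=473/720 ∈ [11/18, 25/36) → index 9
j=8: u_8=533/720 ∈ [25/36, 11/12) → index 10
j=9: u_9=593/720 ∈ [25/36, 11/12) → index 10
j=10: u_10=653/720 ∈ [25/36, 11/12) → index 10
j=11: u_11=713/720 ∈ [11/12, 1) → index 11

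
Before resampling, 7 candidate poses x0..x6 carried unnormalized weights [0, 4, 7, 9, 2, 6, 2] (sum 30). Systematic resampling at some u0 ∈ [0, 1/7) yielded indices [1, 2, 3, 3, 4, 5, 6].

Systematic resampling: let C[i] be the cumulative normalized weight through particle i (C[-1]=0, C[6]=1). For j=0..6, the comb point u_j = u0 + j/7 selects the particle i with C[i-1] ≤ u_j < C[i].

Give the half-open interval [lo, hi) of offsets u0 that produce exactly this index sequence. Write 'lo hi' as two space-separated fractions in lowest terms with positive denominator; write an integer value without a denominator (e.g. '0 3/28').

2/21 2/15

C = [0, 2/15, 11/30, 2/3, 11/15, 14/15, 1]
j=0 picked index 1: u0 ∈ [0, 2/15)
j=1 picked index 2: u0 ∈ [-1/105, 47/210)
j=2 picked index 3: u0 ∈ [17/210, 8/21)
j=3 picked index 3: u0 ∈ [-13/210, 5/21)
j=4 picked index 4: u0 ∈ [2/21, 17/105)
j=5 picked index 5: u0 ∈ [2/105, 23/105)
j=6 picked index 6: u0 ∈ [8/105, 1/7)
intersection: [2/21, 2/15)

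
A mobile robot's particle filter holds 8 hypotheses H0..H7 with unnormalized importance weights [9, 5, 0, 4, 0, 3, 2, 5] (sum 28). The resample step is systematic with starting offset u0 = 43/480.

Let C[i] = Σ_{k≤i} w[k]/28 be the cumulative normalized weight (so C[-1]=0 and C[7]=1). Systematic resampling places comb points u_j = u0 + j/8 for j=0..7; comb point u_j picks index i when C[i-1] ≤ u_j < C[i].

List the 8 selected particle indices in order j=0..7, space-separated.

0 0 1 1 3 5 7 7

C = [9/28, 1/2, 1/2, 9/14, 9/14, 3/4, 23/28, 1]
j=0: u_0=43/480 ∈ [0, 9/28) → index 0
j=1: u_1=103/480 ∈ [0, 9/28) → index 0
j=2: u_2=163/480 ∈ [9/28, 1/2) → index 1
j=3: u_3=223/480 ∈ [9/28, 1/2) → index 1
j=4: u_4=283/480 ∈ [1/2, 9/14) → index 3
j=5: u_5=343/480 ∈ [9/14, 3/4) → index 5
j=6: u_6=403/480 ∈ [23/28, 1) → index 7
j=7: u_7=463/480 ∈ [23/28, 1) → index 7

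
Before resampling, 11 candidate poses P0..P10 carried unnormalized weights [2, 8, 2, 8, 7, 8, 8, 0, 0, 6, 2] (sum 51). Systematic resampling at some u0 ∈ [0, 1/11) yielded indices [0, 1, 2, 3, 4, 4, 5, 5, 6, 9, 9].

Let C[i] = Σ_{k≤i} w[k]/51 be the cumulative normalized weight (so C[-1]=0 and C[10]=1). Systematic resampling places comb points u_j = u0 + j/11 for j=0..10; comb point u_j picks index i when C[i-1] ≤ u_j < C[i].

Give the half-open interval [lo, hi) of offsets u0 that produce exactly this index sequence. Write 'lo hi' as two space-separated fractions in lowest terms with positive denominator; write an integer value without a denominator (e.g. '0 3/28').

C = [2/51, 10/51, 4/17, 20/51, 9/17, 35/51, 43/51, 43/51, 43/51, 49/51, 1]
j=0 picked index 0: u0 ∈ [0, 2/51)
j=1 picked index 1: u0 ∈ [-29/561, 59/561)
j=2 picked index 2: u0 ∈ [8/561, 10/187)
j=3 picked index 3: u0 ∈ [-7/187, 67/561)
j=4 picked index 4: u0 ∈ [16/561, 31/187)
j=5 picked index 4: u0 ∈ [-35/561, 14/187)
j=6 picked index 5: u0 ∈ [-3/187, 79/561)
j=7 picked index 5: u0 ∈ [-20/187, 28/561)
j=8 picked index 6: u0 ∈ [-23/561, 65/561)
j=9 picked index 9: u0 ∈ [14/561, 80/561)
j=10 picked index 9: u0 ∈ [-37/561, 29/561)
intersection: [16/561, 2/51)

16/561 2/51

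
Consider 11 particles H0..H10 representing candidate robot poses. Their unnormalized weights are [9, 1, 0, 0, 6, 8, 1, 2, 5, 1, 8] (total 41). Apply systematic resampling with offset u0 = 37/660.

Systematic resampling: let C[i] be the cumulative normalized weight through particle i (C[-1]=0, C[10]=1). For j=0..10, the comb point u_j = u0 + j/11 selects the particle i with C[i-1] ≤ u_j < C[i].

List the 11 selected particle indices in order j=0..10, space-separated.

0 0 1 4 5 5 6 8 9 10 10

C = [9/41, 10/41, 10/41, 10/41, 16/41, 24/41, 25/41, 27/41, 32/41, 33/41, 1]
j=0: u_0=37/660 ∈ [0, 9/41) → index 0
j=1: u_1=97/660 ∈ [0, 9/41) → index 0
j=2: u_2=157/660 ∈ [9/41, 10/41) → index 1
j=3: u_3=217/660 ∈ [10/41, 16/41) → index 4
j=4: u_4=277/660 ∈ [16/41, 24/41) → index 5
j=5: u_5=337/660 ∈ [16/41, 24/41) → index 5
j=6: u_6=397/660 ∈ [24/41, 25/41) → index 6
j=7: u_7=457/660 ∈ [27/41, 32/41) → index 8
j=8: u_8=47/60 ∈ [32/41, 33/41) → index 9
j=9: u_9=577/660 ∈ [33/41, 1) → index 10
j=10: u_10=637/660 ∈ [33/41, 1) → index 10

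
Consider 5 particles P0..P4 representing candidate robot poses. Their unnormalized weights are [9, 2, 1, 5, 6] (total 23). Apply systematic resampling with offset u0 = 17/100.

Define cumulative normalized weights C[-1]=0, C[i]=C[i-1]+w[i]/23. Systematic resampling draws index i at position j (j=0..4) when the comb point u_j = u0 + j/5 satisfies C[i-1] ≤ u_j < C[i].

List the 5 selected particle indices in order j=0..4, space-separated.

C = [9/23, 11/23, 12/23, 17/23, 1]
j=0: u_0=17/100 ∈ [0, 9/23) → index 0
j=1: u_1=37/100 ∈ [0, 9/23) → index 0
j=2: u_2=57/100 ∈ [12/23, 17/23) → index 3
j=3: u_3=77/100 ∈ [17/23, 1) → index 4
j=4: u_4=97/100 ∈ [17/23, 1) → index 4

0 0 3 4 4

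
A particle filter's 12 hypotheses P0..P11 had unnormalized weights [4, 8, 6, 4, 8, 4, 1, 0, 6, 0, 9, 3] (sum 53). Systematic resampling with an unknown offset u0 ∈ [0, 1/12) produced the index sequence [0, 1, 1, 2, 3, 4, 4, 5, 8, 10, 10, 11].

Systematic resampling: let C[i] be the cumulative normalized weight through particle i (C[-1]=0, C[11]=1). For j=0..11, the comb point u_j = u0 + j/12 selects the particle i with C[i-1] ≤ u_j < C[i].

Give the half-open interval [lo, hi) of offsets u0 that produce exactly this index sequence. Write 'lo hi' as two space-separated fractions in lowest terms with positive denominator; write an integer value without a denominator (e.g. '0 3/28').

17/636 37/636

C = [4/53, 12/53, 18/53, 22/53, 30/53, 34/53, 35/53, 35/53, 41/53, 41/53, 50/53, 1]
j=0 picked index 0: u0 ∈ [0, 4/53)
j=1 picked index 1: u0 ∈ [-5/636, 91/636)
j=2 picked index 1: u0 ∈ [-29/318, 19/318)
j=3 picked index 2: u0 ∈ [-5/212, 19/212)
j=4 picked index 3: u0 ∈ [1/159, 13/159)
j=5 picked index 4: u0 ∈ [-1/636, 95/636)
j=6 picked index 4: u0 ∈ [-9/106, 7/106)
j=7 picked index 5: u0 ∈ [-11/636, 37/636)
j=8 picked index 8: u0 ∈ [-1/159, 17/159)
j=9 picked index 10: u0 ∈ [5/212, 41/212)
j=10 picked index 10: u0 ∈ [-19/318, 35/318)
j=11 picked index 11: u0 ∈ [17/636, 1/12)
intersection: [17/636, 37/636)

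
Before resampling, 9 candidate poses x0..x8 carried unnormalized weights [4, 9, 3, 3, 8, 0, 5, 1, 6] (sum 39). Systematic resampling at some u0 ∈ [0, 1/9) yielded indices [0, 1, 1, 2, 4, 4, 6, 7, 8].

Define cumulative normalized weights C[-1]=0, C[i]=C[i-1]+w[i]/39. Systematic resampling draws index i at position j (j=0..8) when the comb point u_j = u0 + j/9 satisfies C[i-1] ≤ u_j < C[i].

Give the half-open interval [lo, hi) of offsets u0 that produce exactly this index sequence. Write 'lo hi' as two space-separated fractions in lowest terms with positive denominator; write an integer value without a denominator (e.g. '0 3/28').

C = [4/39, 1/3, 16/39, 19/39, 9/13, 9/13, 32/39, 11/13, 1]
j=0 picked index 0: u0 ∈ [0, 4/39)
j=1 picked index 1: u0 ∈ [-1/117, 2/9)
j=2 picked index 1: u0 ∈ [-14/117, 1/9)
j=3 picked index 2: u0 ∈ [0, 1/13)
j=4 picked index 4: u0 ∈ [5/117, 29/117)
j=5 picked index 4: u0 ∈ [-8/117, 16/117)
j=6 picked index 6: u0 ∈ [1/39, 2/13)
j=7 picked index 7: u0 ∈ [5/117, 8/117)
j=8 picked index 8: u0 ∈ [-5/117, 1/9)
intersection: [5/117, 8/117)

5/117 8/117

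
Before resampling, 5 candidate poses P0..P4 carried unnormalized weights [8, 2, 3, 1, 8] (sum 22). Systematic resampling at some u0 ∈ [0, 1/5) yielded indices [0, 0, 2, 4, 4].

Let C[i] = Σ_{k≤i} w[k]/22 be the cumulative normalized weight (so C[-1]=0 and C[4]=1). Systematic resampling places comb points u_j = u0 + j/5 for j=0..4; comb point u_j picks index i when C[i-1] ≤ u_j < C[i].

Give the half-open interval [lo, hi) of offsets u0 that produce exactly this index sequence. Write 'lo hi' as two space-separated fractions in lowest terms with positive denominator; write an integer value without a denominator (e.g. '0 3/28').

3/55 9/55

C = [4/11, 5/11, 13/22, 7/11, 1]
j=0 picked index 0: u0 ∈ [0, 4/11)
j=1 picked index 0: u0 ∈ [-1/5, 9/55)
j=2 picked index 2: u0 ∈ [3/55, 21/110)
j=3 picked index 4: u0 ∈ [2/55, 2/5)
j=4 picked index 4: u0 ∈ [-9/55, 1/5)
intersection: [3/55, 9/55)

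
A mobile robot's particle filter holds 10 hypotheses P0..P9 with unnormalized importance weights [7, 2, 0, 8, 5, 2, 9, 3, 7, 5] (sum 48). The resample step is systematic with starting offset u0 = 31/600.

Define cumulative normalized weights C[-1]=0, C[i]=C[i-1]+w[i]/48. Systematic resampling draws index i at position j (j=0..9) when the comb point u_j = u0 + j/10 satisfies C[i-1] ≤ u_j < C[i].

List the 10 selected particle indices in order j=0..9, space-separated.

C = [7/48, 3/16, 3/16, 17/48, 11/24, 1/2, 11/16, 3/4, 43/48, 1]
j=0: u_0=31/600 ∈ [0, 7/48) → index 0
j=1: u_1=91/600 ∈ [7/48, 3/16) → index 1
j=2: u_2=151/600 ∈ [3/16, 17/48) → index 3
j=3: u_3=211/600 ∈ [3/16, 17/48) → index 3
j=4: u_4=271/600 ∈ [17/48, 11/24) → index 4
j=5: u_5=331/600 ∈ [1/2, 11/16) → index 6
j=6: u_6=391/600 ∈ [1/2, 11/16) → index 6
j=7: u_7=451/600 ∈ [3/4, 43/48) → index 8
j=8: u_8=511/600 ∈ [3/4, 43/48) → index 8
j=9: u_9=571/600 ∈ [43/48, 1) → index 9

0 1 3 3 4 6 6 8 8 9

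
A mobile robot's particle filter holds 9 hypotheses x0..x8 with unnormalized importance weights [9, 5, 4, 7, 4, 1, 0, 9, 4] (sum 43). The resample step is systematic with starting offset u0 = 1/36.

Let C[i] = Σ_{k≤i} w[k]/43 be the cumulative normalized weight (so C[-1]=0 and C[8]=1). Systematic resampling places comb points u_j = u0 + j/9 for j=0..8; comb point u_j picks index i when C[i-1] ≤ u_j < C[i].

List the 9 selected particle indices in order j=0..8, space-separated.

0 0 1 2 3 4 5 7 8

C = [9/43, 14/43, 18/43, 25/43, 29/43, 30/43, 30/43, 39/43, 1]
j=0: u_0=1/36 ∈ [0, 9/43) → index 0
j=1: u_1=5/36 ∈ [0, 9/43) → index 0
j=2: u_2=1/4 ∈ [9/43, 14/43) → index 1
j=3: u_3=13/36 ∈ [14/43, 18/43) → index 2
j=4: u_4=17/36 ∈ [18/43, 25/43) → index 3
j=5: u_5=7/12 ∈ [25/43, 29/43) → index 4
j=6: u_6=25/36 ∈ [29/43, 30/43) → index 5
j=7: u_7=29/36 ∈ [30/43, 39/43) → index 7
j=8: u_8=11/12 ∈ [39/43, 1) → index 8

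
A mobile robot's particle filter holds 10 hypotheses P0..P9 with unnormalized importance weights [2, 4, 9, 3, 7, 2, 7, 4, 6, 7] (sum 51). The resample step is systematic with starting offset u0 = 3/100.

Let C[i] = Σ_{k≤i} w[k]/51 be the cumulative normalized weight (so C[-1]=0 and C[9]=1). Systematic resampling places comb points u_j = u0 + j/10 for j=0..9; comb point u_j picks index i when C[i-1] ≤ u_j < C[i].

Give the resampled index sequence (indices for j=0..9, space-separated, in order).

0 2 2 3 4 6 6 7 8 9

C = [2/51, 2/17, 5/17, 6/17, 25/51, 9/17, 2/3, 38/51, 44/51, 1]
j=0: u_0=3/100 ∈ [0, 2/51) → index 0
j=1: u_1=13/100 ∈ [2/17, 5/17) → index 2
j=2: u_2=23/100 ∈ [2/17, 5/17) → index 2
j=3: u_3=33/100 ∈ [5/17, 6/17) → index 3
j=4: u_4=43/100 ∈ [6/17, 25/51) → index 4
j=5: u_5=53/100 ∈ [9/17, 2/3) → index 6
j=6: u_6=63/100 ∈ [9/17, 2/3) → index 6
j=7: u_7=73/100 ∈ [2/3, 38/51) → index 7
j=8: u_8=83/100 ∈ [38/51, 44/51) → index 8
j=9: u_9=93/100 ∈ [44/51, 1) → index 9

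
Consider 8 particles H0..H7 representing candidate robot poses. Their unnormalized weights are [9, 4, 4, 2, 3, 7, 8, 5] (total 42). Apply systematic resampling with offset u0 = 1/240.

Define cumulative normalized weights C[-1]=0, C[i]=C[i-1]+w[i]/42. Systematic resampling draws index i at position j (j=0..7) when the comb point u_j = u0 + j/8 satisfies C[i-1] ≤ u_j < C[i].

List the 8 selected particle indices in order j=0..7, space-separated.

C = [3/14, 13/42, 17/42, 19/42, 11/21, 29/42, 37/42, 1]
j=0: u_0=1/240 ∈ [0, 3/14) → index 0
j=1: u_1=31/240 ∈ [0, 3/14) → index 0
j=2: u_2=61/240 ∈ [3/14, 13/42) → index 1
j=3: u_3=91/240 ∈ [13/42, 17/42) → index 2
j=4: u_4=121/240 ∈ [19/42, 11/21) → index 4
j=5: u_5=151/240 ∈ [11/21, 29/42) → index 5
j=6: u_6=181/240 ∈ [29/42, 37/42) → index 6
j=7: u_7=211/240 ∈ [29/42, 37/42) → index 6

0 0 1 2 4 5 6 6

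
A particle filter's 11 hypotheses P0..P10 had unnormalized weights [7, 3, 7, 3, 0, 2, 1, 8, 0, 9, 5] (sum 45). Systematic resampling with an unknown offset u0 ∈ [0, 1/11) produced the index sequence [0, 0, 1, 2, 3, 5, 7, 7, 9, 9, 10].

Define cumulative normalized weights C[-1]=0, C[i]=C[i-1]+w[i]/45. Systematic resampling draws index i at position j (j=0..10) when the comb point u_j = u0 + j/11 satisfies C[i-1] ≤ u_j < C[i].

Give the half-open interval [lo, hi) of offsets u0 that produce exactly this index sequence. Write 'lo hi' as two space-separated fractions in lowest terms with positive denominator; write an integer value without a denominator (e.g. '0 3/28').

C = [7/45, 2/9, 17/45, 4/9, 4/9, 22/45, 23/45, 31/45, 31/45, 8/9, 1]
j=0 picked index 0: u0 ∈ [0, 7/45)
j=1 picked index 0: u0 ∈ [-1/11, 32/495)
j=2 picked index 1: u0 ∈ [-13/495, 4/99)
j=3 picked index 2: u0 ∈ [-5/99, 52/495)
j=4 picked index 3: u0 ∈ [7/495, 8/99)
j=5 picked index 5: u0 ∈ [-1/99, 17/495)
j=6 picked index 7: u0 ∈ [-17/495, 71/495)
j=7 picked index 7: u0 ∈ [-62/495, 26/495)
j=8 picked index 9: u0 ∈ [-19/495, 16/99)
j=9 picked index 9: u0 ∈ [-64/495, 7/99)
j=10 picked index 10: u0 ∈ [-2/99, 1/11)
intersection: [7/495, 17/495)

7/495 17/495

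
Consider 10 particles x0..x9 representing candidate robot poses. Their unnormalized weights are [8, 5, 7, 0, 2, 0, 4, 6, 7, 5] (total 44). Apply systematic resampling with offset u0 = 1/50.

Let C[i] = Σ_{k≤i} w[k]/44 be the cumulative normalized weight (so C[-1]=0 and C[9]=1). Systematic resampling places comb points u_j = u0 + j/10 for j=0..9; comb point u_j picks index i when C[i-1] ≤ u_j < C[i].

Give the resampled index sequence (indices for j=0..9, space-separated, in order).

0 0 1 2 2 6 7 7 8 9

C = [2/11, 13/44, 5/11, 5/11, 1/2, 1/2, 13/22, 8/11, 39/44, 1]
j=0: u_0=1/50 ∈ [0, 2/11) → index 0
j=1: u_1=3/25 ∈ [0, 2/11) → index 0
j=2: u_2=11/50 ∈ [2/11, 13/44) → index 1
j=3: u_3=8/25 ∈ [13/44, 5/11) → index 2
j=4: u_4=21/50 ∈ [13/44, 5/11) → index 2
j=5: u_5=13/25 ∈ [1/2, 13/22) → index 6
j=6: u_6=31/50 ∈ [13/22, 8/11) → index 7
j=7: u_7=18/25 ∈ [13/22, 8/11) → index 7
j=8: u_8=41/50 ∈ [8/11, 39/44) → index 8
j=9: u_9=23/25 ∈ [39/44, 1) → index 9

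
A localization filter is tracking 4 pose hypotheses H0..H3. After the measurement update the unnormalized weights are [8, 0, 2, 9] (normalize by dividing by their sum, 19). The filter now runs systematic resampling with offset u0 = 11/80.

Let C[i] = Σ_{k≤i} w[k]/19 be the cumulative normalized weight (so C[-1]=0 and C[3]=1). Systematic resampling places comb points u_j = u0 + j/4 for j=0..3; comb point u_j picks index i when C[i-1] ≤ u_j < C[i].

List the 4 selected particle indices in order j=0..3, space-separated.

C = [8/19, 8/19, 10/19, 1]
j=0: u_0=11/80 ∈ [0, 8/19) → index 0
j=1: u_1=31/80 ∈ [0, 8/19) → index 0
j=2: u_2=51/80 ∈ [10/19, 1) → index 3
j=3: u_3=71/80 ∈ [10/19, 1) → index 3

0 0 3 3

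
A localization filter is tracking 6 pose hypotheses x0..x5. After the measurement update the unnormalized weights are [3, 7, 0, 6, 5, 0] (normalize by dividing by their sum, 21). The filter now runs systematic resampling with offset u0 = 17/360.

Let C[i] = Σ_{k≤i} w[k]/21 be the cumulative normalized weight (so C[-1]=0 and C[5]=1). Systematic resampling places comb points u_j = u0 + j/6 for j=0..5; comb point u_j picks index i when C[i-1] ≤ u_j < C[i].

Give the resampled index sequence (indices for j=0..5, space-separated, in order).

0 1 1 3 3 4

C = [1/7, 10/21, 10/21, 16/21, 1, 1]
j=0: u_0=17/360 ∈ [0, 1/7) → index 0
j=1: u_1=77/360 ∈ [1/7, 10/21) → index 1
j=2: u_2=137/360 ∈ [1/7, 10/21) → index 1
j=3: u_3=197/360 ∈ [10/21, 16/21) → index 3
j=4: u_4=257/360 ∈ [10/21, 16/21) → index 3
j=5: u_5=317/360 ∈ [16/21, 1) → index 4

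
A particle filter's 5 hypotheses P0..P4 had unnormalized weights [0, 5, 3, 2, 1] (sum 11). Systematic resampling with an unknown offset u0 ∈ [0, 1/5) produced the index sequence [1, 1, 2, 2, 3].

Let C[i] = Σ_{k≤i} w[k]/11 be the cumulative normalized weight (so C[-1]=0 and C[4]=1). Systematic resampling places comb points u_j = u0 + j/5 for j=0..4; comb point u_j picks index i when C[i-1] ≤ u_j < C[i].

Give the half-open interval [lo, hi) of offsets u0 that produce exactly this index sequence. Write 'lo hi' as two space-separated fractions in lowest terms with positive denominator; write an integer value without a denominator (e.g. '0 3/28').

C = [0, 5/11, 8/11, 10/11, 1]
j=0 picked index 1: u0 ∈ [0, 5/11)
j=1 picked index 1: u0 ∈ [-1/5, 14/55)
j=2 picked index 2: u0 ∈ [3/55, 18/55)
j=3 picked index 2: u0 ∈ [-8/55, 7/55)
j=4 picked index 3: u0 ∈ [-4/55, 6/55)
intersection: [3/55, 6/55)

3/55 6/55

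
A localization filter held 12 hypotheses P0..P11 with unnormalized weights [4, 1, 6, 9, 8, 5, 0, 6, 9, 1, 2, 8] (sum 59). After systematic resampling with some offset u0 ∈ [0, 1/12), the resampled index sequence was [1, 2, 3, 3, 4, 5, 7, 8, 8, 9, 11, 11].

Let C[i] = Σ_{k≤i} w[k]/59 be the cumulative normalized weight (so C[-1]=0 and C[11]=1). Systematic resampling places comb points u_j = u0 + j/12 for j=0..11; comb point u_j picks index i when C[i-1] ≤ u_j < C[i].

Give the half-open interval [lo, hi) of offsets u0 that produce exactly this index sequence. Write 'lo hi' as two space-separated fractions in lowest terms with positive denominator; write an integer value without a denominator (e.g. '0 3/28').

55/708 19/236

C = [4/59, 5/59, 11/59, 20/59, 28/59, 33/59, 33/59, 39/59, 48/59, 49/59, 51/59, 1]
j=0 picked index 1: u0 ∈ [4/59, 5/59)
j=1 picked index 2: u0 ∈ [1/708, 73/708)
j=2 picked index 3: u0 ∈ [7/354, 61/354)
j=3 picked index 3: u0 ∈ [-15/236, 21/236)
j=4 picked index 4: u0 ∈ [1/177, 25/177)
j=5 picked index 5: u0 ∈ [41/708, 101/708)
j=6 picked index 7: u0 ∈ [7/118, 19/118)
j=7 picked index 8: u0 ∈ [55/708, 163/708)
j=8 picked index 8: u0 ∈ [-1/177, 26/177)
j=9 picked index 9: u0 ∈ [15/236, 19/236)
j=10 picked index 11: u0 ∈ [11/354, 1/6)
j=11 picked index 11: u0 ∈ [-37/708, 1/12)
intersection: [55/708, 19/236)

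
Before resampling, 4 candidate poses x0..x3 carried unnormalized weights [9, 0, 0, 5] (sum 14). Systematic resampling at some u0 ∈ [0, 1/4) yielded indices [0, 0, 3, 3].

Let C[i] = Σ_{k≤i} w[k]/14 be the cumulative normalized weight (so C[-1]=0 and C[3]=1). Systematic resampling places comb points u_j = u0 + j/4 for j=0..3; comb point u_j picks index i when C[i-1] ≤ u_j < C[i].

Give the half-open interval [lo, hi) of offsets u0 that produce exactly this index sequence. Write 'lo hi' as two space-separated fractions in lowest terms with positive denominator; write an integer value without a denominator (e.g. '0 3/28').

1/7 1/4

C = [9/14, 9/14, 9/14, 1]
j=0 picked index 0: u0 ∈ [0, 9/14)
j=1 picked index 0: u0 ∈ [-1/4, 11/28)
j=2 picked index 3: u0 ∈ [1/7, 1/2)
j=3 picked index 3: u0 ∈ [-3/28, 1/4)
intersection: [1/7, 1/4)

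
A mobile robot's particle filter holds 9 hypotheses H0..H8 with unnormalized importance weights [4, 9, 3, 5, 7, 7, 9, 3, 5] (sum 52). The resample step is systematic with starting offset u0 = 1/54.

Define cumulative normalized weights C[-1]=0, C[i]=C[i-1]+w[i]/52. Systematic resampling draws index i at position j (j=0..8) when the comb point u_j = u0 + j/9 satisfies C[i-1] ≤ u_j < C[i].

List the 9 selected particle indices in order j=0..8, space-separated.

C = [1/13, 1/4, 4/13, 21/52, 7/13, 35/52, 11/13, 47/52, 1]
j=0: u_0=1/54 ∈ [0, 1/13) → index 0
j=1: u_1=7/54 ∈ [1/13, 1/4) → index 1
j=2: u_2=13/54 ∈ [1/13, 1/4) → index 1
j=3: u_3=19/54 ∈ [4/13, 21/52) → index 3
j=4: u_4=25/54 ∈ [21/52, 7/13) → index 4
j=5: u_5=31/54 ∈ [7/13, 35/52) → index 5
j=6: u_6=37/54 ∈ [35/52, 11/13) → index 6
j=7: u_7=43/54 ∈ [35/52, 11/13) → index 6
j=8: u_8=49/54 ∈ [47/52, 1) → index 8

0 1 1 3 4 5 6 6 8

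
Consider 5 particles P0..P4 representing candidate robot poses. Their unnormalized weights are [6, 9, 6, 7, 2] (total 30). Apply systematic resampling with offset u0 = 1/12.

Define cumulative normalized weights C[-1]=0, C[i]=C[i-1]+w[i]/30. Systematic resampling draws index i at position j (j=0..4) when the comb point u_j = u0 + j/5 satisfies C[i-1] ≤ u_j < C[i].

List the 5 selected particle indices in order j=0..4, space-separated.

C = [1/5, 1/2, 7/10, 14/15, 1]
j=0: u_0=1/12 ∈ [0, 1/5) → index 0
j=1: u_1=17/60 ∈ [1/5, 1/2) → index 1
j=2: u_2=29/60 ∈ [1/5, 1/2) → index 1
j=3: u_3=41/60 ∈ [1/2, 7/10) → index 2
j=4: u_4=53/60 ∈ [7/10, 14/15) → index 3

0 1 1 2 3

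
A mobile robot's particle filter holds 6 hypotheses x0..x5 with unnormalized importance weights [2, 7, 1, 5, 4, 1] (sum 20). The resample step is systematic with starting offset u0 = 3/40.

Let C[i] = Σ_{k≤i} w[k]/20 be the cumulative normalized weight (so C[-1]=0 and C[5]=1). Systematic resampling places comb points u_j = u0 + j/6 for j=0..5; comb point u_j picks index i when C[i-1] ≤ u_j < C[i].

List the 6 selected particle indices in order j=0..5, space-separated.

0 1 1 3 3 4

C = [1/10, 9/20, 1/2, 3/4, 19/20, 1]
j=0: u_0=3/40 ∈ [0, 1/10) → index 0
j=1: u_1=29/120 ∈ [1/10, 9/20) → index 1
j=2: u_2=49/120 ∈ [1/10, 9/20) → index 1
j=3: u_3=23/40 ∈ [1/2, 3/4) → index 3
j=4: u_4=89/120 ∈ [1/2, 3/4) → index 3
j=5: u_5=109/120 ∈ [3/4, 19/20) → index 4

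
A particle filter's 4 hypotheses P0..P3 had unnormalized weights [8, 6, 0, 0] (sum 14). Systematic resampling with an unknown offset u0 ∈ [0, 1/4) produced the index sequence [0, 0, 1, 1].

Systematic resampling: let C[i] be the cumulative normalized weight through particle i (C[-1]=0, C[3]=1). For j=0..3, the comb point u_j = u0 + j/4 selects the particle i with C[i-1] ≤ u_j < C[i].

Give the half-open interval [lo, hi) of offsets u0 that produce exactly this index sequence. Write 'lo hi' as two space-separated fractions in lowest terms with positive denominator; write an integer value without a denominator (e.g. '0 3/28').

1/14 1/4

C = [4/7, 1, 1, 1]
j=0 picked index 0: u0 ∈ [0, 4/7)
j=1 picked index 0: u0 ∈ [-1/4, 9/28)
j=2 picked index 1: u0 ∈ [1/14, 1/2)
j=3 picked index 1: u0 ∈ [-5/28, 1/4)
intersection: [1/14, 1/4)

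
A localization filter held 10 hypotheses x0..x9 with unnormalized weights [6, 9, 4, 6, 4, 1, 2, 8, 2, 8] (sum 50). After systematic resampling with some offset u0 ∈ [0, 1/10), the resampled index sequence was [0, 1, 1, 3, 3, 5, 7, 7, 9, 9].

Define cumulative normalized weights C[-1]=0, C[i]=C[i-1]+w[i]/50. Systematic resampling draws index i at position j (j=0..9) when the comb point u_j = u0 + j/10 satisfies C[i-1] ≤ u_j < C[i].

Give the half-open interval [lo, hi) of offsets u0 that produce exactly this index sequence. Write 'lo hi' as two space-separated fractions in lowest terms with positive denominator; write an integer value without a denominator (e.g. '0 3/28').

2/25 1/10

C = [3/25, 3/10, 19/50, 1/2, 29/50, 3/5, 16/25, 4/5, 21/25, 1]
j=0 picked index 0: u0 ∈ [0, 3/25)
j=1 picked index 1: u0 ∈ [1/50, 1/5)
j=2 picked index 1: u0 ∈ [-2/25, 1/10)
j=3 picked index 3: u0 ∈ [2/25, 1/5)
j=4 picked index 3: u0 ∈ [-1/50, 1/10)
j=5 picked index 5: u0 ∈ [2/25, 1/10)
j=6 picked index 7: u0 ∈ [1/25, 1/5)
j=7 picked index 7: u0 ∈ [-3/50, 1/10)
j=8 picked index 9: u0 ∈ [1/25, 1/5)
j=9 picked index 9: u0 ∈ [-3/50, 1/10)
intersection: [2/25, 1/10)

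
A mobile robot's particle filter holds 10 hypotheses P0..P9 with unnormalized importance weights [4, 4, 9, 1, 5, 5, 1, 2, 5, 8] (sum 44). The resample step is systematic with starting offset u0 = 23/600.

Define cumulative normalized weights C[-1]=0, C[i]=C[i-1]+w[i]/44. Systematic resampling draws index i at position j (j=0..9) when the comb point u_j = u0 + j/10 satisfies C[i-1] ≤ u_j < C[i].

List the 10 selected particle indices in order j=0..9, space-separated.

C = [1/11, 2/11, 17/44, 9/22, 23/44, 7/11, 29/44, 31/44, 9/11, 1]
j=0: u_0=23/600 ∈ [0, 1/11) → index 0
j=1: u_1=83/600 ∈ [1/11, 2/11) → index 1
j=2: u_2=143/600 ∈ [2/11, 17/44) → index 2
j=3: u_3=203/600 ∈ [2/11, 17/44) → index 2
j=4: u_4=263/600 ∈ [9/22, 23/44) → index 4
j=5: u_5=323/600 ∈ [23/44, 7/11) → index 5
j=6: u_6=383/600 ∈ [7/11, 29/44) → index 6
j=7: u_7=443/600 ∈ [31/44, 9/11) → index 8
j=8: u_8=503/600 ∈ [9/11, 1) → index 9
j=9: u_9=563/600 ∈ [9/11, 1) → index 9

0 1 2 2 4 5 6 8 9 9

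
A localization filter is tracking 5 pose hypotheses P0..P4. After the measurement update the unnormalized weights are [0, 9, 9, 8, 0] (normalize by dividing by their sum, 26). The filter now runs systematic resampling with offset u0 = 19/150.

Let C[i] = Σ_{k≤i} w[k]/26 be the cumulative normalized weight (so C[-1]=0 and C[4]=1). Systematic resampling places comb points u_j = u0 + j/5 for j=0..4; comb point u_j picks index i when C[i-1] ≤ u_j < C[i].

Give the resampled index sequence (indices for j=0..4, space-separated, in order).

1 1 2 3 3

C = [0, 9/26, 9/13, 1, 1]
j=0: u_0=19/150 ∈ [0, 9/26) → index 1
j=1: u_1=49/150 ∈ [0, 9/26) → index 1
j=2: u_2=79/150 ∈ [9/26, 9/13) → index 2
j=3: u_3=109/150 ∈ [9/13, 1) → index 3
j=4: u_4=139/150 ∈ [9/13, 1) → index 3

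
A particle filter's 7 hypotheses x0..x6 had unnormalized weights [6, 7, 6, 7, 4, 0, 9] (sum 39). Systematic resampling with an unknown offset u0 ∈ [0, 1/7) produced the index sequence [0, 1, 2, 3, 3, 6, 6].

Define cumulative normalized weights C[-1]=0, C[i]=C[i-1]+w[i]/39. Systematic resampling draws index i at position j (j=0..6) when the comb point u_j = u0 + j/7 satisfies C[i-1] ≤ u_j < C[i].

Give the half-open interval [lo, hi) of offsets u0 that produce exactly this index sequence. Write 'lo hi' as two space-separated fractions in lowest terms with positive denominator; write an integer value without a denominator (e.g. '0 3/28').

C = [2/13, 1/3, 19/39, 2/3, 10/13, 10/13, 1]
j=0 picked index 0: u0 ∈ [0, 2/13)
j=1 picked index 1: u0 ∈ [1/91, 4/21)
j=2 picked index 2: u0 ∈ [1/21, 55/273)
j=3 picked index 3: u0 ∈ [16/273, 5/21)
j=4 picked index 3: u0 ∈ [-23/273, 2/21)
j=5 picked index 6: u0 ∈ [5/91, 2/7)
j=6 picked index 6: u0 ∈ [-8/91, 1/7)
intersection: [16/273, 2/21)

16/273 2/21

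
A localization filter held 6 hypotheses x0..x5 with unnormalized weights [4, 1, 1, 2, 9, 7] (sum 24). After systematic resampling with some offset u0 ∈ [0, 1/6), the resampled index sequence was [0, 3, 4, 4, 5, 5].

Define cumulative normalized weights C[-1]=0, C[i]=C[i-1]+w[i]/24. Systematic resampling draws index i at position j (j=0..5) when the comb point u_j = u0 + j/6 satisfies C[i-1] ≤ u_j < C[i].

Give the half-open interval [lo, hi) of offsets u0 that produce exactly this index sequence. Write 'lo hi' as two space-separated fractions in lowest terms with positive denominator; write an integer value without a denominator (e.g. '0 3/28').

1/12 1/6

C = [1/6, 5/24, 1/4, 1/3, 17/24, 1]
j=0 picked index 0: u0 ∈ [0, 1/6)
j=1 picked index 3: u0 ∈ [1/12, 1/6)
j=2 picked index 4: u0 ∈ [0, 3/8)
j=3 picked index 4: u0 ∈ [-1/6, 5/24)
j=4 picked index 5: u0 ∈ [1/24, 1/3)
j=5 picked index 5: u0 ∈ [-1/8, 1/6)
intersection: [1/12, 1/6)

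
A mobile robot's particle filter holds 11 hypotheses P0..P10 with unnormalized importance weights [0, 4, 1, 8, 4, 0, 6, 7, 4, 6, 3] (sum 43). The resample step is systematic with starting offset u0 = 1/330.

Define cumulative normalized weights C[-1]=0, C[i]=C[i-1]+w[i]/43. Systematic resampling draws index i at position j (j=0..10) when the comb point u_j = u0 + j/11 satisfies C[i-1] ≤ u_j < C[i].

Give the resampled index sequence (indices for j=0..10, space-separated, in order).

1 2 3 3 4 6 7 7 8 9 9

C = [0, 4/43, 5/43, 13/43, 17/43, 17/43, 23/43, 30/43, 34/43, 40/43, 1]
j=0: u_0=1/330 ∈ [0, 4/43) → index 1
j=1: u_1=31/330 ∈ [4/43, 5/43) → index 2
j=2: u_2=61/330 ∈ [5/43, 13/43) → index 3
j=3: u_3=91/330 ∈ [5/43, 13/43) → index 3
j=4: u_4=11/30 ∈ [13/43, 17/43) → index 4
j=5: u_5=151/330 ∈ [17/43, 23/43) → index 6
j=6: u_6=181/330 ∈ [23/43, 30/43) → index 7
j=7: u_7=211/330 ∈ [23/43, 30/43) → index 7
j=8: u_8=241/330 ∈ [30/43, 34/43) → index 8
j=9: u_9=271/330 ∈ [34/43, 40/43) → index 9
j=10: u_10=301/330 ∈ [34/43, 40/43) → index 9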